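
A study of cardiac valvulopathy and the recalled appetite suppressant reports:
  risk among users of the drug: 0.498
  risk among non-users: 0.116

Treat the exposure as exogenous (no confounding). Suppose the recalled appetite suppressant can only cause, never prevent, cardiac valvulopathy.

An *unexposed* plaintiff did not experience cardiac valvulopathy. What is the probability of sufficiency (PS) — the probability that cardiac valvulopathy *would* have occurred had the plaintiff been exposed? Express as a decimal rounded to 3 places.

PS ≈ 0.432

Let p₁ = 0.498, p₀ = 0.116.
Under exogeneity and monotonicity, PS = (p₁ − p₀) / (1 − p₀).
PS = (0.498 − 0.116) / (1 − 0.116) = 0.382 / 0.884 ≈ 0.4321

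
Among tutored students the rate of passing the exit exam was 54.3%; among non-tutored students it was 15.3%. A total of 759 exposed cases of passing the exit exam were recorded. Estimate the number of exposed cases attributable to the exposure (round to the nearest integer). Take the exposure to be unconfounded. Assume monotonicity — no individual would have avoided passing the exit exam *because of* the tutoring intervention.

about 545 cases

p₁ = 0.543, p₀ = 0.153.
PN = (p₁ − p₀)/p₁ = (0.543 − 0.153) / 0.543 ≈ 0.71823.
Attributable cases ≈ PN × (exposed cases) = 0.71823 × 759 ≈ 545.14.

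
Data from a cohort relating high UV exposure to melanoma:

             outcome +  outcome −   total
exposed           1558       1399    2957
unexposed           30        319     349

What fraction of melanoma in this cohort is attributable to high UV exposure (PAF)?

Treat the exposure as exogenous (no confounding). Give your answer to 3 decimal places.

PAF ≈ 0.821

p₁ = P(outcome | exposed) = 1558/2957 = 0.52689
p₀ = P(outcome | unexposed) = 30/349 = 0.08596
Exposure prevalence π = 2957/3306 = 0.89443; overall risk P(Y=1) = 0.48034.
Under exogeneity, PAF = [P(Y=1) − p₀]/P(Y=1).
PAF = (0.48034 − 0.08596) / 0.48034 ≈ 0.8210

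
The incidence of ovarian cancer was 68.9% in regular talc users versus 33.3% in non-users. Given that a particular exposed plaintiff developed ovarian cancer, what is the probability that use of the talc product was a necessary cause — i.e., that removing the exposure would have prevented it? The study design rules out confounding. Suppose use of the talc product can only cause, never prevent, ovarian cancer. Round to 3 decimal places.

PN ≈ 0.517

p₁ = 0.689, p₀ = 0.333.
Under exogeneity and monotonicity, PN = (p₁ − p₀) / p₁.
PN = (0.689 − 0.333) / 0.689 = 0.356 / 0.689 ≈ 0.5167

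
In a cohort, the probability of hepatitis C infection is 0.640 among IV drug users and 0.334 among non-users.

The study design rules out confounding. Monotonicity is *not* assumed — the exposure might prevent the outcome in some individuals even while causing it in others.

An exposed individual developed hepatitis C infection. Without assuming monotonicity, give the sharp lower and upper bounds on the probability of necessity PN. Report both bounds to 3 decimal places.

0.478 ≤ PN ≤ 1.000

Let p₁ = 0.64, p₀ = 0.334.
Under exogeneity alone the bounds on PN are max{0,(p₁−p₀)/p₁} ≤ PN ≤ min{1,(1−p₀)/p₁}.
  lower = (p₁ − p₀)/p₁ = 0.306 / 0.64 ≈ 0.4781
  upper = min{1, (1 − p₀)/p₁} = 0.666 / 0.64 ≈ 1.0406 → capped at 1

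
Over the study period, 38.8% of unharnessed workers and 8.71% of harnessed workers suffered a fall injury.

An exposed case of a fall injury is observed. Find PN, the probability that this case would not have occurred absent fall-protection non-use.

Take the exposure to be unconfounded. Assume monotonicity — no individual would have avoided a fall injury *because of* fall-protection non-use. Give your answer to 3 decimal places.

PN ≈ 0.776

p₁ = 0.388, p₀ = 0.0871.
Under exogeneity and monotonicity, PN = (p₁ − p₀) / p₁.
PN = (0.388 − 0.0871) / 0.388 = 0.3009 / 0.388 ≈ 0.7755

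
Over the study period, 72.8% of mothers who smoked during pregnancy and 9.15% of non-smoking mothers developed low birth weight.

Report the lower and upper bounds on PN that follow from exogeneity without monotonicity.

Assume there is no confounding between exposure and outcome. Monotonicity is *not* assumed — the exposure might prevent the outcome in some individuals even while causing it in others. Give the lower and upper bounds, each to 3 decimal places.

p₁ = 0.728, p₀ = 0.0915.
Under exogeneity alone the bounds on PN are max{0,(p₁−p₀)/p₁} ≤ PN ≤ min{1,(1−p₀)/p₁}.
  lower = (p₁ − p₀)/p₁ = 0.6365 / 0.728 ≈ 0.8743
  upper = min{1, (1 − p₀)/p₁} = 0.9085 / 0.728 ≈ 1.2479 → capped at 1

0.874 ≤ PN ≤ 1.000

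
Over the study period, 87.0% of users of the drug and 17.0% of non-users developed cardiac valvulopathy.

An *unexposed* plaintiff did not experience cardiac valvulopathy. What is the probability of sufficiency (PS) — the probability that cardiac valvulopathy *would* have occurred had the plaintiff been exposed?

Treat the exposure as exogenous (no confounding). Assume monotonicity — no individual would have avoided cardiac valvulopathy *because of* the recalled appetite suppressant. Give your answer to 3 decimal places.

p₁ = 0.87, p₀ = 0.17.
Under exogeneity and monotonicity, PS = (p₁ − p₀) / (1 − p₀).
PS = (0.87 − 0.17) / (1 − 0.17) = 0.7 / 0.83 ≈ 0.8434

PS ≈ 0.843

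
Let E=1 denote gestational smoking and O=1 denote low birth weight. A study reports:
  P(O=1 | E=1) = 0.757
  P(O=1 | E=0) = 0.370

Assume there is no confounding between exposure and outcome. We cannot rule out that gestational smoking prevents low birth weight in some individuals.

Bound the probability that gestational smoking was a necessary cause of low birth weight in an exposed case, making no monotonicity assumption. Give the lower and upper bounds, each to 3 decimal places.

0.511 ≤ PN ≤ 0.832

Let p₁ = 0.757, p₀ = 0.37.
Under exogeneity alone the bounds on PN are max{0,(p₁−p₀)/p₁} ≤ PN ≤ min{1,(1−p₀)/p₁}.
  lower = (p₁ − p₀)/p₁ = 0.387 / 0.757 ≈ 0.5112
  upper = min{1, (1 − p₀)/p₁} = 0.63 / 0.757 ≈ 0.8322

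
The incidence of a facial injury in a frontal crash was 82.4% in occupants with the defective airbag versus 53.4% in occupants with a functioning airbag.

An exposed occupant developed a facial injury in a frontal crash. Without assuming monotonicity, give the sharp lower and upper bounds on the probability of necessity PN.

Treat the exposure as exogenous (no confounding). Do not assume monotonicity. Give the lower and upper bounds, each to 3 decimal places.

0.352 ≤ PN ≤ 0.566

p₁ = 0.824, p₀ = 0.534.
Under exogeneity alone the bounds on PN are max{0,(p₁−p₀)/p₁} ≤ PN ≤ min{1,(1−p₀)/p₁}.
  lower = (p₁ − p₀)/p₁ = 0.29 / 0.824 ≈ 0.3519
  upper = min{1, (1 − p₀)/p₁} = 0.466 / 0.824 ≈ 0.5655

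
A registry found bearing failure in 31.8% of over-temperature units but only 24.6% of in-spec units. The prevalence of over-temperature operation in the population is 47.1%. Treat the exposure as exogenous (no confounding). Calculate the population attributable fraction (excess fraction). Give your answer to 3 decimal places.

p₁ = 0.318, p₀ = 0.246.
Overall risk P(Y=1) = π·p₁ + (1−π)·p₀ = 0.471×0.318 + 0.529×0.246 = 0.27991.
Under exogeneity, PAF = [P(Y=1) − p₀] / P(Y=1).
PAF = (0.27991 − 0.246) / 0.27991 ≈ 0.1212

PAF ≈ 0.121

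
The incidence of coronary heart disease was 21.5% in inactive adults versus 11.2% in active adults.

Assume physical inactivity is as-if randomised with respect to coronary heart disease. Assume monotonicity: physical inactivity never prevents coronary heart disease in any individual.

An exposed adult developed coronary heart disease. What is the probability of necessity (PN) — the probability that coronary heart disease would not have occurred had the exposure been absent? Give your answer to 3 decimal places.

PN ≈ 0.479

p₁ = 0.215, p₀ = 0.112.
Under exogeneity and monotonicity, PN = (p₁ − p₀) / p₁.
PN = (0.215 − 0.112) / 0.215 = 0.103 / 0.215 ≈ 0.4791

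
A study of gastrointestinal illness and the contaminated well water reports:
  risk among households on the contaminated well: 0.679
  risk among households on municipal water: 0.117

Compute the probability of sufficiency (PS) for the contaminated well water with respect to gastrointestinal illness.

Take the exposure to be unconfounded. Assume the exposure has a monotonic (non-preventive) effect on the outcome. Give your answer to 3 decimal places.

Let p₁ = 0.679, p₀ = 0.117.
Under exogeneity and monotonicity, PS = (p₁ − p₀) / (1 − p₀).
PS = (0.679 − 0.117) / (1 − 0.117) = 0.562 / 0.883 ≈ 0.6365

PS ≈ 0.636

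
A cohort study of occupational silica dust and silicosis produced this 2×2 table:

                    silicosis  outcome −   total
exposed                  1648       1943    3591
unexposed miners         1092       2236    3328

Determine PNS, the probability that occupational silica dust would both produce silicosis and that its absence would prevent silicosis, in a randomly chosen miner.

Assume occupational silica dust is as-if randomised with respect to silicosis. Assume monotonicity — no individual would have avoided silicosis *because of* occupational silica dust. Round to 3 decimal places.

p₁ = P(outcome | exposed) = 1648/3591 = 0.45893
p₀ = P(outcome | unexposed) = 1092/3328 = 0.32812
Under exogeneity and monotonicity, PNS = p₁ − p₀.
PNS = 0.45893 − 0.32812 = 0.1308

PNS ≈ 0.131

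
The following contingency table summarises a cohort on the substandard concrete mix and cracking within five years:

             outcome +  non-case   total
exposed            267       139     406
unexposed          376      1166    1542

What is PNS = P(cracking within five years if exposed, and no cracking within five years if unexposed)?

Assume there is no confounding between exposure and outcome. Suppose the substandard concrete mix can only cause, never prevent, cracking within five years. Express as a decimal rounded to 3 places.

p₁ = P(outcome | exposed) = 267/406 = 0.65764
p₀ = P(outcome | unexposed) = 376/1542 = 0.24384
Under exogeneity and monotonicity, PNS = p₁ − p₀.
PNS = 0.65764 − 0.24384 = 0.4138

PNS ≈ 0.414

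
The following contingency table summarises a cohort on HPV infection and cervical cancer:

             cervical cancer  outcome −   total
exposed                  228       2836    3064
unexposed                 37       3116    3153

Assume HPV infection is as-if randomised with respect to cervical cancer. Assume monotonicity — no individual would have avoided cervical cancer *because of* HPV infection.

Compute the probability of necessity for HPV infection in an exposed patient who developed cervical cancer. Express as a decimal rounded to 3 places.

PN ≈ 0.842

p₁ = P(outcome | exposed) = 228/3064 = 0.074413
p₀ = P(outcome | unexposed) = 37/3153 = 0.011735
Under exogeneity and monotonicity, PN = (p₁ − p₀)/p₁.
PN = (0.074413 − 0.011735) / 0.074413 ≈ 0.8423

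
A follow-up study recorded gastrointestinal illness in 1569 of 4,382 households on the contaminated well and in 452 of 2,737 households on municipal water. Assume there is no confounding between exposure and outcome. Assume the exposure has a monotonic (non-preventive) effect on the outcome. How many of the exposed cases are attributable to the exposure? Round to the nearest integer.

about 845 cases

p₁ = P(outcome | exposed) = 1569/4382 = 0.35806
p₀ = P(outcome | unexposed) = 452/2737 = 0.16514
PN = (p₁ − p₀)/p₁ = (0.35806 − 0.16514) / 0.35806 ≈ 0.53877.
Attributable cases ≈ PN × (exposed cases) = 0.53877 × 1569 ≈ 845.34.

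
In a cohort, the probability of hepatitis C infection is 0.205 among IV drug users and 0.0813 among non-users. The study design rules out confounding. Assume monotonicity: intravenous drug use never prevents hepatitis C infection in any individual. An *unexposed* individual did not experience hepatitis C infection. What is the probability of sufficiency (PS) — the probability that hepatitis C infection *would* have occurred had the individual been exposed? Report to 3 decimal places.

PS ≈ 0.135

Let p₁ = 0.205, p₀ = 0.0813.
Under exogeneity and monotonicity, PS = (p₁ − p₀) / (1 − p₀).
PS = (0.205 − 0.0813) / (1 − 0.0813) = 0.1237 / 0.9187 ≈ 0.1346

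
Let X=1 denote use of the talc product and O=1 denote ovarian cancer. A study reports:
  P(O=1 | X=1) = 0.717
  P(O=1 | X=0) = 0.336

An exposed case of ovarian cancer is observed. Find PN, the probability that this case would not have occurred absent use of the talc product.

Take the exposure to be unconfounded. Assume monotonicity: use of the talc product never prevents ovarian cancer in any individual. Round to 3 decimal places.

Let p₁ = 0.717, p₀ = 0.336.
Under exogeneity and monotonicity, PN = (p₁ − p₀) / p₁.
PN = (0.717 − 0.336) / 0.717 = 0.381 / 0.717 ≈ 0.5314

PN ≈ 0.531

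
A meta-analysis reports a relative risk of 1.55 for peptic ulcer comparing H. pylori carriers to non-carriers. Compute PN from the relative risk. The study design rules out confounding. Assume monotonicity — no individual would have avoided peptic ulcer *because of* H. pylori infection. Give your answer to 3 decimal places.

PN ≈ 0.355

Under exogeneity and monotonicity, PN = (RR − 1) / RR = 1 − 1/RR.
PN = (1.55 − 1) / 1.55 = 0.55 / 1.55 ≈ 0.3548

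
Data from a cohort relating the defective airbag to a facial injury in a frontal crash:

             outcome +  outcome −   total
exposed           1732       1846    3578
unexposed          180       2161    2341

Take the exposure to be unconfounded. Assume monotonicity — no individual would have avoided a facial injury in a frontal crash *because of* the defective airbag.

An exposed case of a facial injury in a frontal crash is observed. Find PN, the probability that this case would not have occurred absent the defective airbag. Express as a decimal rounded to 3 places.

p₁ = P(outcome | exposed) = 1732/3578 = 0.48407
p₀ = P(outcome | unexposed) = 180/2341 = 0.07689
Under exogeneity and monotonicity, PN = (p₁ − p₀) / p₁.
PN = (0.48407 − 0.07689) / 0.48407 = 0.40718 / 0.48407 ≈ 0.8412

PN ≈ 0.841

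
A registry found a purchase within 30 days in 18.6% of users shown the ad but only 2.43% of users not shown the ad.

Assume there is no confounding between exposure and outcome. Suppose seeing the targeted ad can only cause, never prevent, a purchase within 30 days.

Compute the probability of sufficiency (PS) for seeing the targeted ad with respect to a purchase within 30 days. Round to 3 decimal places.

PS ≈ 0.166

p₁ = 0.186, p₀ = 0.0243.
Under exogeneity and monotonicity, PS = (p₁ − p₀) / (1 − p₀).
PS = (0.186 − 0.0243) / (1 − 0.0243) = 0.1617 / 0.9757 ≈ 0.1657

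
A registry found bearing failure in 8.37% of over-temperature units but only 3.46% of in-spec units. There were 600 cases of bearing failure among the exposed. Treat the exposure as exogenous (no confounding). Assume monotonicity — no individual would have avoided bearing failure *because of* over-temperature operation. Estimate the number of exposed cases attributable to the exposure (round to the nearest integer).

p₁ = 0.0837, p₀ = 0.0346.
PN = (p₁ − p₀)/p₁ = (0.0837 − 0.0346) / 0.0837 ≈ 0.58662.
Attributable cases ≈ PN × (exposed cases) = 0.58662 × 600 ≈ 351.97.

about 352 cases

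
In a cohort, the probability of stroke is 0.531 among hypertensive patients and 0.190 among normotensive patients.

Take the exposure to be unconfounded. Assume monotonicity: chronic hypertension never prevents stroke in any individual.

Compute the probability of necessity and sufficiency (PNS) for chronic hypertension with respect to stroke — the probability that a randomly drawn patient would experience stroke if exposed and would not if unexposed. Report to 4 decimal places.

Let p₁ = 0.531, p₀ = 0.19.
Under exogeneity and monotonicity, PNS = p₁ − p₀.
PNS = 0.531 − 0.19 = 0.341

PNS ≈ 0.3410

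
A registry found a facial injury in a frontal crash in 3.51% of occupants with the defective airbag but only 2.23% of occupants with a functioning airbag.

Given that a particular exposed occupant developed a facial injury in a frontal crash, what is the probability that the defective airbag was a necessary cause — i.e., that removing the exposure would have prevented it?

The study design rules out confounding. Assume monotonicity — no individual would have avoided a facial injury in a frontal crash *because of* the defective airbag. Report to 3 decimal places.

p₁ = 0.0351, p₀ = 0.0223.
Under exogeneity and monotonicity, PN = (p₁ − p₀) / p₁.
PN = (0.0351 − 0.0223) / 0.0351 = 0.0128 / 0.0351 ≈ 0.3647

PN ≈ 0.365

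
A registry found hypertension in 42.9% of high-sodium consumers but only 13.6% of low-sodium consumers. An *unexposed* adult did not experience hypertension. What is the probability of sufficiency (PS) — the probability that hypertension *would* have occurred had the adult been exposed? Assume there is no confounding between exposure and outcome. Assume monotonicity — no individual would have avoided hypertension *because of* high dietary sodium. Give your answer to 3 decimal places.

PS ≈ 0.339

p₁ = 0.429, p₀ = 0.136.
Under exogeneity and monotonicity, PS = (p₁ − p₀) / (1 − p₀).
PS = (0.429 − 0.136) / (1 − 0.136) = 0.293 / 0.864 ≈ 0.3391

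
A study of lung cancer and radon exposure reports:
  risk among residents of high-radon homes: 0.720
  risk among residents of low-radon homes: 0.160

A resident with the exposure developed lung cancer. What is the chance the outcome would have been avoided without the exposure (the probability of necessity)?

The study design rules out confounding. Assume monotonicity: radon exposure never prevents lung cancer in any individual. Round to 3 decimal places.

PN ≈ 0.778

Let p₁ = 0.72, p₀ = 0.16.
Under exogeneity and monotonicity, PN = (p₁ − p₀) / p₁.
PN = (0.72 − 0.16) / 0.72 = 0.56 / 0.72 ≈ 0.7778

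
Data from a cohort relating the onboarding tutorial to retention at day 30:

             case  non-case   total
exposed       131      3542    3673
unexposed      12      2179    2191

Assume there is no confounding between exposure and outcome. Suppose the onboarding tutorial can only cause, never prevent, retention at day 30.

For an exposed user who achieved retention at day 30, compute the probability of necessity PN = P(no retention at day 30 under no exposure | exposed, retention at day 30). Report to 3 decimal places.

PN ≈ 0.846

p₁ = P(outcome | exposed) = 131/3673 = 0.035666
p₀ = P(outcome | unexposed) = 12/2191 = 0.005477
Under exogeneity and monotonicity, PN = (p₁ − p₀)/p₁.
PN = (0.035666 − 0.005477) / 0.035666 ≈ 0.8464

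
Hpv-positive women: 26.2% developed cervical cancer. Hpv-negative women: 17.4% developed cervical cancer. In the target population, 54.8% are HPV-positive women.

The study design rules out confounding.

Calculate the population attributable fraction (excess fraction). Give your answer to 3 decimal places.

PAF ≈ 0.217

p₁ = 0.262, p₀ = 0.174.
Overall risk P(Y=1) = π·p₁ + (1−π)·p₀ = 0.548×0.262 + 0.452×0.174 = 0.22222.
Under exogeneity, PAF = [P(Y=1) − p₀] / P(Y=1).
PAF = (0.22222 − 0.174) / 0.22222 ≈ 0.2170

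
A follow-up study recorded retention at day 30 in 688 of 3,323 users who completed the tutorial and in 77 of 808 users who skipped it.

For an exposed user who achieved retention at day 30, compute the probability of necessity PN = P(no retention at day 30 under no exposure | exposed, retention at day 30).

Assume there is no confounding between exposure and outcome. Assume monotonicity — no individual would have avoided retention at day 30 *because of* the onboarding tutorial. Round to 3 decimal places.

PN ≈ 0.540

p₁ = P(outcome | exposed) = 688/3323 = 0.20704
p₀ = P(outcome | unexposed) = 77/808 = 0.095297
Under exogeneity and monotonicity, PN = (p₁ − p₀) / p₁.
PN = (0.20704 − 0.095297) / 0.20704 = 0.11174 / 0.20704 ≈ 0.5397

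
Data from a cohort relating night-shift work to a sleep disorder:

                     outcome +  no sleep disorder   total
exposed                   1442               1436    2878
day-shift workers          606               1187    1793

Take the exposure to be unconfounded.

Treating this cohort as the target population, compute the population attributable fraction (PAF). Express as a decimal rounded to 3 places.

PAF ≈ 0.229

p₁ = P(outcome | exposed) = 1442/2878 = 0.50104
p₀ = P(outcome | unexposed) = 606/1793 = 0.33798
Exposure prevalence π = 2878/4671 = 0.61614; overall risk P(Y=1) = 0.43845.
Under exogeneity, PAF = [P(Y=1) − p₀]/P(Y=1).
PAF = (0.43845 − 0.33798) / 0.43845 ≈ 0.2291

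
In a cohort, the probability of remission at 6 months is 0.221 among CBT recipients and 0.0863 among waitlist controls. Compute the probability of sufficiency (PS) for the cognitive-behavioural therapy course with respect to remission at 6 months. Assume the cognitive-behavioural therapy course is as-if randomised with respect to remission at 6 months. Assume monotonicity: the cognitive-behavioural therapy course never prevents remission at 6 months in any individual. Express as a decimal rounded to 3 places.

PS ≈ 0.147

Let p₁ = 0.221, p₀ = 0.0863.
Under exogeneity and monotonicity, PS = (p₁ − p₀) / (1 − p₀).
PS = (0.221 − 0.0863) / (1 − 0.0863) = 0.1347 / 0.9137 ≈ 0.1474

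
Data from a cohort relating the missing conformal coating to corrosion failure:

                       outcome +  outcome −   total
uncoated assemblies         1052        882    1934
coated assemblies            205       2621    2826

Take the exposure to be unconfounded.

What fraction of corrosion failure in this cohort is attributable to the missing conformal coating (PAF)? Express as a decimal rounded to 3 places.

PAF ≈ 0.725

p₁ = P(outcome | exposed) = 1052/1934 = 0.54395
p₀ = P(outcome | unexposed) = 205/2826 = 0.072541
Exposure prevalence π = 1934/4760 = 0.4063; overall risk P(Y=1) = 0.26408.
Under exogeneity, PAF = [P(Y=1) − p₀]/P(Y=1).
PAF = (0.26408 − 0.072541) / 0.26408 ≈ 0.7253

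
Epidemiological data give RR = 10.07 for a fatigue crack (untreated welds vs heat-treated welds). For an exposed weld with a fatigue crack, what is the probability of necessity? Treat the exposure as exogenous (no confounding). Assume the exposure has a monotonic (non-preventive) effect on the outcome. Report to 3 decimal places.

PN ≈ 0.901

Under exogeneity and monotonicity, PN = (RR − 1) / RR = 1 − 1/RR.
PN = (10.07 − 1) / 10.07 = 9.07 / 10.07 ≈ 0.9007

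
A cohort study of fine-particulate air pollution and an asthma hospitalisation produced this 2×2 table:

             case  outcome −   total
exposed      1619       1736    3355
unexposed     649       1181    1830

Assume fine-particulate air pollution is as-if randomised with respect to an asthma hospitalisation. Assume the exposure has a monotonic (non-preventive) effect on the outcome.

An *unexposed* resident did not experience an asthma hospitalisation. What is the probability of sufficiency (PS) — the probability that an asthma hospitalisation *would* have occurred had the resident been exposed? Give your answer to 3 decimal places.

p₁ = P(outcome | exposed) = 1619/3355 = 0.48256
p₀ = P(outcome | unexposed) = 649/1830 = 0.35464
Under exogeneity and monotonicity, PS = (p₁ − p₀) / (1 − p₀).
PS = (0.48256 − 0.35464) / (1 − 0.35464) = 0.12792 / 0.64536 ≈ 0.1982

PS ≈ 0.198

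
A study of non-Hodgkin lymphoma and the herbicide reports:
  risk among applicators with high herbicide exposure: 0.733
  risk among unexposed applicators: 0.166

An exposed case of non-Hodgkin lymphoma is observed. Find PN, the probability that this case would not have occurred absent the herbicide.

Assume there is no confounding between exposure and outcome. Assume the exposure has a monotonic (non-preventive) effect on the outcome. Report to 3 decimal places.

Let p₁ = 0.733, p₀ = 0.166.
Under exogeneity and monotonicity, PN = (p₁ − p₀) / p₁.
PN = (0.733 − 0.166) / 0.733 = 0.567 / 0.733 ≈ 0.7735

PN ≈ 0.774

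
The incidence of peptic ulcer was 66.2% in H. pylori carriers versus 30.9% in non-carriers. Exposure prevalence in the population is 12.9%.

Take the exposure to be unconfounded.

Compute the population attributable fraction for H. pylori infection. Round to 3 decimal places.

p₁ = 0.662, p₀ = 0.309.
Overall risk P(Y=1) = π·p₁ + (1−π)·p₀ = 0.129×0.662 + 0.871×0.309 = 0.35454.
Under exogeneity, PAF = [P(Y=1) − p₀] / P(Y=1).
PAF = (0.35454 − 0.309) / 0.35454 ≈ 0.1284

PAF ≈ 0.128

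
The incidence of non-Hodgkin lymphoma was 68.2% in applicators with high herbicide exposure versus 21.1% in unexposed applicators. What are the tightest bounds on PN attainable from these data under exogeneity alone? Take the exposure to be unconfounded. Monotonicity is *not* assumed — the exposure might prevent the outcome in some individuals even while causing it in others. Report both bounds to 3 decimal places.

p₁ = 0.682, p₀ = 0.211.
Under exogeneity alone the bounds on PN are max{0,(p₁−p₀)/p₁} ≤ PN ≤ min{1,(1−p₀)/p₁}.
  lower = (p₁ − p₀)/p₁ = 0.471 / 0.682 ≈ 0.6906
  upper = min{1, (1 − p₀)/p₁} = 0.789 / 0.682 ≈ 1.1569 → capped at 1

0.691 ≤ PN ≤ 1.000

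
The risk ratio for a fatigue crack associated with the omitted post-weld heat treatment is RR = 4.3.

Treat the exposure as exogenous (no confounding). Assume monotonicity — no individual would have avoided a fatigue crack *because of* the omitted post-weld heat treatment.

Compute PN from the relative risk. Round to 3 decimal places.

Under exogeneity and monotonicity, PN = (RR − 1) / RR = 1 − 1/RR.
PN = (4.3 − 1) / 4.3 = 3.3 / 4.3 ≈ 0.7674

PN ≈ 0.767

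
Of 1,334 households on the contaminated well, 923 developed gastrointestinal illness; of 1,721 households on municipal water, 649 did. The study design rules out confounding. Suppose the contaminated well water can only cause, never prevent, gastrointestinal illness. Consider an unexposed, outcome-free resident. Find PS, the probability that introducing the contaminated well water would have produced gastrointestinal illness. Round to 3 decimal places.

PS ≈ 0.505

p₁ = P(outcome | exposed) = 923/1334 = 0.6919
p₀ = P(outcome | unexposed) = 649/1721 = 0.37711
Under exogeneity and monotonicity, PS = (p₁ − p₀) / (1 − p₀).
PS = (0.6919 − 0.37711) / (1 − 0.37711) = 0.3148 / 0.62289 ≈ 0.5054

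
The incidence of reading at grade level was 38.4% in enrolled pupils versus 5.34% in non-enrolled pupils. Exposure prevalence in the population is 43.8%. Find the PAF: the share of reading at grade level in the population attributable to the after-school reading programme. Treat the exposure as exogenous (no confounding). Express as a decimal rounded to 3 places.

p₁ = 0.384, p₀ = 0.0534.
Overall risk P(Y=1) = π·p₁ + (1−π)·p₀ = 0.438×0.384 + 0.562×0.0534 = 0.1982.
Under exogeneity, PAF = [P(Y=1) − p₀] / P(Y=1).
PAF = (0.1982 − 0.0534) / 0.1982 ≈ 0.7306

PAF ≈ 0.731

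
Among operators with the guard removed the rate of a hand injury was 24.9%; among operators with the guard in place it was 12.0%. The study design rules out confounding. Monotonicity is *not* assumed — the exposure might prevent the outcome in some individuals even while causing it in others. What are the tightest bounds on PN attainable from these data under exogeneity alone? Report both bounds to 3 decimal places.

p₁ = 0.249, p₀ = 0.12.
Under exogeneity alone the bounds on PN are max{0,(p₁−p₀)/p₁} ≤ PN ≤ min{1,(1−p₀)/p₁}.
  lower = (p₁ − p₀)/p₁ = 0.129 / 0.249 ≈ 0.5181
  upper = min{1, (1 − p₀)/p₁} = 0.88 / 0.249 ≈ 3.5341 → capped at 1

0.518 ≤ PN ≤ 1.000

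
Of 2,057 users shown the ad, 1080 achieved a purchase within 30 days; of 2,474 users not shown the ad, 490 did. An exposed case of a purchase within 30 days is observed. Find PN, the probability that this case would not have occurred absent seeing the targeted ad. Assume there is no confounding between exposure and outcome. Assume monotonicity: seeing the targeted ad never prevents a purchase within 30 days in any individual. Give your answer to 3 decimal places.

p₁ = P(outcome | exposed) = 1080/2057 = 0.52504
p₀ = P(outcome | unexposed) = 490/2474 = 0.19806
Under exogeneity and monotonicity, PN = (p₁ − p₀) / p₁.
PN = (0.52504 − 0.19806) / 0.52504 = 0.32698 / 0.52504 ≈ 0.6228

PN ≈ 0.623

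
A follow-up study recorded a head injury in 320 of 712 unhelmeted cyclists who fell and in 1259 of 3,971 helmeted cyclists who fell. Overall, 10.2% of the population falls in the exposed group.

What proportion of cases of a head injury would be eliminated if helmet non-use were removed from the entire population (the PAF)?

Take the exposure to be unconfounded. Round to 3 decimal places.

PAF ≈ 0.041

p₁ = P(outcome | exposed) = 320/712 = 0.44944
p₀ = P(outcome | unexposed) = 1259/3971 = 0.31705
Overall risk P(Y=1) = π·p₁ + (1−π)·p₀ = 0.102×0.44944 + 0.898×0.31705 = 0.33055.
Under exogeneity, PAF = [P(Y=1) − p₀] / P(Y=1).
PAF = (0.33055 − 0.31705) / 0.33055 ≈ 0.0409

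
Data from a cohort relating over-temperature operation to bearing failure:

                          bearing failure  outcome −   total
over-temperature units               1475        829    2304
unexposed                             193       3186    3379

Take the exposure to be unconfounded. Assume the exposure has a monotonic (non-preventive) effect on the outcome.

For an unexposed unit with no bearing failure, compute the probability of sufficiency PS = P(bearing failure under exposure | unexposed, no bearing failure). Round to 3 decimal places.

p₁ = P(outcome | exposed) = 1475/2304 = 0.64019
p₀ = P(outcome | unexposed) = 193/3379 = 0.057117
Under exogeneity and monotonicity, PS = (p₁ − p₀)/(1 − p₀).
PS = (0.64019 − 0.057117) / 0.94288 ≈ 0.6184

PS ≈ 0.618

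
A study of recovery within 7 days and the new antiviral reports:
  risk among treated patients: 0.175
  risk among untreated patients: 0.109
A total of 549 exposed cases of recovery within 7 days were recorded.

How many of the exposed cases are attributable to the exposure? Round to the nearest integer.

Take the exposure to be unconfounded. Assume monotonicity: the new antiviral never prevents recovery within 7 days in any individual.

Let p₁ = 0.175, p₀ = 0.109.
PN = (p₁ − p₀)/p₁ = (0.175 − 0.109) / 0.175 ≈ 0.37714.
Attributable cases ≈ PN × (exposed cases) = 0.37714 × 549 ≈ 207.05.

about 207 cases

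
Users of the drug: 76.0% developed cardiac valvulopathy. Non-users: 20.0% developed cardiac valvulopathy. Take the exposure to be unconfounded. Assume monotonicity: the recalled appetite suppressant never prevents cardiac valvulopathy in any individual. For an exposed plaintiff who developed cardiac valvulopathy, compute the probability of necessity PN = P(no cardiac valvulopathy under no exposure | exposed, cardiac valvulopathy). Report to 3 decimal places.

PN ≈ 0.737

p₁ = 0.76, p₀ = 0.2.
Under exogeneity and monotonicity, PN = (p₁ − p₀) / p₁.
PN = (0.76 − 0.2) / 0.76 = 0.56 / 0.76 ≈ 0.7368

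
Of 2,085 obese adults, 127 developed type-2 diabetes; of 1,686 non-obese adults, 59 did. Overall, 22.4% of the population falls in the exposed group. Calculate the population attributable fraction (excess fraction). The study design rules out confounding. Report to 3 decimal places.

PAF ≈ 0.142

p₁ = P(outcome | exposed) = 127/2085 = 0.060911
p₀ = P(outcome | unexposed) = 59/1686 = 0.034994
Overall risk P(Y=1) = π·p₁ + (1−π)·p₀ = 0.224×0.060911 + 0.776×0.034994 = 0.0408.
Under exogeneity, PAF = [P(Y=1) − p₀] / P(Y=1).
PAF = (0.0408 − 0.034994) / 0.0408 ≈ 0.1423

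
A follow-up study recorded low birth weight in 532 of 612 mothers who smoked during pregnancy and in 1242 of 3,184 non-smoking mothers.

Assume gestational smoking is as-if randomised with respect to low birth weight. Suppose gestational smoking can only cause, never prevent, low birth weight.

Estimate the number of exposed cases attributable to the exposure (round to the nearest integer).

p₁ = P(outcome | exposed) = 532/612 = 0.86928
p₀ = P(outcome | unexposed) = 1242/3184 = 0.39008
PN = (p₁ − p₀)/p₁ = (0.86928 − 0.39008) / 0.86928 ≈ 0.55127.
Attributable cases ≈ PN × (exposed cases) = 0.55127 × 532 ≈ 293.27.

about 293 cases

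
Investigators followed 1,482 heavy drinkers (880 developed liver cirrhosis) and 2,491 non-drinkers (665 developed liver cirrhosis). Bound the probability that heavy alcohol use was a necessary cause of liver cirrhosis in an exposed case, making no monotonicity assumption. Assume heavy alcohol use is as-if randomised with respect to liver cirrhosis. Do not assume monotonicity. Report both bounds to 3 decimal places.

0.550 ≤ PN ≤ 1.000

p₁ = P(outcome | exposed) = 880/1482 = 0.59379
p₀ = P(outcome | unexposed) = 665/2491 = 0.26696
Under exogeneity alone the bounds on PN are max{0,(p₁−p₀)/p₁} ≤ PN ≤ min{1,(1−p₀)/p₁}.
  lower = (p₁ − p₀)/p₁ = 0.32683 / 0.59379 ≈ 0.5504
  upper = min{1, (1 − p₀)/p₁} = 0.73304 / 0.59379 ≈ 1.2345 → capped at 1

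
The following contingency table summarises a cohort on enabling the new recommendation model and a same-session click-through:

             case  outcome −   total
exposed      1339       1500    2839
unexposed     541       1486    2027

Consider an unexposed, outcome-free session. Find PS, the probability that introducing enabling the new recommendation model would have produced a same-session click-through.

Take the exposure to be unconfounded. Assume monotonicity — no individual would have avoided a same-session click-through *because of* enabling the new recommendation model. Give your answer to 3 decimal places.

PS ≈ 0.279

p₁ = P(outcome | exposed) = 1339/2839 = 0.47164
p₀ = P(outcome | unexposed) = 541/2027 = 0.2669
Under exogeneity and monotonicity, PS = (p₁ − p₀)/(1 − p₀).
PS = (0.47164 − 0.2669) / 0.7331 ≈ 0.2793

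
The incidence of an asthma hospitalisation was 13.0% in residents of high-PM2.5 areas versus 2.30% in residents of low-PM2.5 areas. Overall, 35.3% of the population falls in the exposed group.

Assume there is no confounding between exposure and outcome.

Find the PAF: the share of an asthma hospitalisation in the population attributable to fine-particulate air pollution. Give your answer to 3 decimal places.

p₁ = 0.13, p₀ = 0.023.
Overall risk P(Y=1) = π·p₁ + (1−π)·p₀ = 0.353×0.13 + 0.647×0.023 = 0.060771.
Under exogeneity, PAF = [P(Y=1) − p₀] / P(Y=1).
PAF = (0.060771 − 0.023) / 0.060771 ≈ 0.6215

PAF ≈ 0.622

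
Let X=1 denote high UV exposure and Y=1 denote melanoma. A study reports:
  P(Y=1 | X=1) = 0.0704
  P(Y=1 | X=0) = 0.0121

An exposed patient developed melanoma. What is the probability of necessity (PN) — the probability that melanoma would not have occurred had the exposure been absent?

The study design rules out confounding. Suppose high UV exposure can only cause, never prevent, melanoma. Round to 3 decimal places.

PN ≈ 0.828

Let p₁ = 0.0704, p₀ = 0.0121.
Under exogeneity and monotonicity, PN = (p₁ − p₀) / p₁.
PN = (0.0704 − 0.0121) / 0.0704 = 0.0583 / 0.0704 ≈ 0.8281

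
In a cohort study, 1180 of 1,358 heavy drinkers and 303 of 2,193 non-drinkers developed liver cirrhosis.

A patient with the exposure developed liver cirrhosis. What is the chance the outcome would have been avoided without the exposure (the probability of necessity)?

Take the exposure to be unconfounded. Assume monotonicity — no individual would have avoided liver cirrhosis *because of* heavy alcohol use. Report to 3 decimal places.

PN ≈ 0.841

p₁ = P(outcome | exposed) = 1180/1358 = 0.86892
p₀ = P(outcome | unexposed) = 303/2193 = 0.13817
Under exogeneity and monotonicity, PN = (p₁ − p₀) / p₁.
PN = (0.86892 − 0.13817) / 0.86892 = 0.73076 / 0.86892 ≈ 0.8410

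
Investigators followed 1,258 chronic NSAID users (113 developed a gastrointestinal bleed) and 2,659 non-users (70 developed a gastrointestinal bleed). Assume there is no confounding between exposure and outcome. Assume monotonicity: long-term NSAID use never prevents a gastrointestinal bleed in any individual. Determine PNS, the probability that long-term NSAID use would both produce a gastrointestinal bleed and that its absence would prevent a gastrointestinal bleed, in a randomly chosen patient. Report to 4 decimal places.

PNS ≈ 0.0635

p₁ = P(outcome | exposed) = 113/1258 = 0.089825
p₀ = P(outcome | unexposed) = 70/2659 = 0.026326
Under exogeneity and monotonicity, PNS = p₁ − p₀.
PNS = 0.089825 − 0.026326 = 0.063499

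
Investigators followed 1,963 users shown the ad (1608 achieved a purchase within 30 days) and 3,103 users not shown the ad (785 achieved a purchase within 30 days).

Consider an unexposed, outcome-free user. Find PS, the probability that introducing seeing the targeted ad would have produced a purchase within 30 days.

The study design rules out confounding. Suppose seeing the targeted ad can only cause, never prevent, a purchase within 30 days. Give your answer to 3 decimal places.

PS ≈ 0.758

p₁ = P(outcome | exposed) = 1608/1963 = 0.81915
p₀ = P(outcome | unexposed) = 785/3103 = 0.25298
Under exogeneity and monotonicity, PS = (p₁ − p₀) / (1 − p₀).
PS = (0.81915 − 0.25298) / (1 − 0.25298) = 0.56617 / 0.74702 ≈ 0.7579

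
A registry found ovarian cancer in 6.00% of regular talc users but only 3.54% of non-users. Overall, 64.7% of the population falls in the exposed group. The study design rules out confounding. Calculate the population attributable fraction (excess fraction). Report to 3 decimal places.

p₁ = 0.06, p₀ = 0.0354.
Overall risk P(Y=1) = π·p₁ + (1−π)·p₀ = 0.647×0.06 + 0.353×0.0354 = 0.051316.
Under exogeneity, PAF = [P(Y=1) − p₀] / P(Y=1).
PAF = (0.051316 − 0.0354) / 0.051316 ≈ 0.3102

PAF ≈ 0.310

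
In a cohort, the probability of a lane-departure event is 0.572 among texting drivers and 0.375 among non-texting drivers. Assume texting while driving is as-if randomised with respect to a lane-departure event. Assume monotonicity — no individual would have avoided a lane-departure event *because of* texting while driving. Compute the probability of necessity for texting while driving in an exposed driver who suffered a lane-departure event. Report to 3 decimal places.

PN ≈ 0.344

Let p₁ = 0.572, p₀ = 0.375.
Under exogeneity and monotonicity, PN = (p₁ − p₀) / p₁.
PN = (0.572 − 0.375) / 0.572 = 0.197 / 0.572 ≈ 0.3444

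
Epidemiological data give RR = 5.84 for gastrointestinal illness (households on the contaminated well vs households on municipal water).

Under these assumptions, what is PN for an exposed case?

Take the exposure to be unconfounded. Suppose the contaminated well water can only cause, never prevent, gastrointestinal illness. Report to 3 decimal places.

PN ≈ 0.829

Under exogeneity and monotonicity, PN = (RR − 1) / RR = 1 − 1/RR.
PN = (5.84 − 1) / 5.84 = 4.84 / 5.84 ≈ 0.8288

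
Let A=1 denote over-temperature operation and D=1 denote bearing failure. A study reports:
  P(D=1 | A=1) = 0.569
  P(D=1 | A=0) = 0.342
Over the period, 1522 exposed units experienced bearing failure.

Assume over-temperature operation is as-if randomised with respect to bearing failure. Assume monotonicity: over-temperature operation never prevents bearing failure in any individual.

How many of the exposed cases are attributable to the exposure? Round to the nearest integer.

Let p₁ = 0.569, p₀ = 0.342.
PN = (p₁ − p₀)/p₁ = (0.569 − 0.342) / 0.569 ≈ 0.39895.
Attributable cases ≈ PN × (exposed cases) = 0.39895 × 1522 ≈ 607.20.

about 607 cases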